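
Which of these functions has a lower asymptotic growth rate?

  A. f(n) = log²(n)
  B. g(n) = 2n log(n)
A

f(n) = log²(n) is O(log² n), while g(n) = 2n log(n) is O(n log n).
Since O(log² n) grows slower than O(n log n), f(n) is dominated.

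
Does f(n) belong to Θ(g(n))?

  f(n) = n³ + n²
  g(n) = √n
False

f(n) = n³ + n² is O(n³), and g(n) = √n is O(√n).
Since they have different growth rates, f(n) = Θ(g(n)) is false.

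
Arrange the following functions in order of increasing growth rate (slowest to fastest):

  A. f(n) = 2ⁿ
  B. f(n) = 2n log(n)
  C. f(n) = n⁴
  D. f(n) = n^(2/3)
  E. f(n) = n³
D < B < E < C < A

Comparing growth rates:
D = n^(2/3) is O(n^(2/3))
B = 2n log(n) is O(n log n)
E = n³ is O(n³)
C = n⁴ is O(n⁴)
A = 2ⁿ is O(2ⁿ)

Therefore, the order from slowest to fastest is: D < B < E < C < A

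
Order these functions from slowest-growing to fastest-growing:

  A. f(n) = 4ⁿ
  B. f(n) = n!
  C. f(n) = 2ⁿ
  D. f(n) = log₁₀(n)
D < C < A < B

Comparing growth rates:
D = log₁₀(n) is O(log n)
C = 2ⁿ is O(2ⁿ)
A = 4ⁿ is O(4ⁿ)
B = n! is O(n!)

Therefore, the order from slowest to fastest is: D < C < A < B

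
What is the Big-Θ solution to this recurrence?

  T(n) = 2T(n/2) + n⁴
Θ(n⁴)

Master Theorem: a = 2, b = 2, f(n) = n⁴.
Compute the critical exponent d = log₂(2) = 1.
Compare f(n) = Θ(n⁴) against n^d:
  k = 4 > d = 1, so f(n) = Ω(n^(d+ε)) — Case 3.
  Regularity: a·(n/b)^4/n^4 = a/b^4 = 2/16 < 1 ✓.
  The top-level work dominates: T(n) = Θ(f(n)) = Θ(n⁴).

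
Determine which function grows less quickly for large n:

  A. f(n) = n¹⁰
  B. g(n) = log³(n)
B

f(n) = n¹⁰ is O(n¹⁰), while g(n) = log³(n) is O(log³ n).
Since O(log³ n) grows slower than O(n¹⁰), g(n) is dominated.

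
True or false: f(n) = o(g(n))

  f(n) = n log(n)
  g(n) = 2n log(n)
False

f(n) = n log(n) is O(n log n), and g(n) = 2n log(n) is O(n log n).
Since they have the same growth rate, f(n) = o(g(n)) is false.
(f = o(g) requires f to grow strictly slower, not equal.)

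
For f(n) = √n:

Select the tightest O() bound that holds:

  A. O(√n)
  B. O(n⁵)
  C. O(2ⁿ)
A

f(n) = √n is O(√n).
All listed options are valid Big-O bounds (upper bounds),
but O(√n) is the tightest (smallest valid bound).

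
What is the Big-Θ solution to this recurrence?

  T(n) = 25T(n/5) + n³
Θ(n³)

Master Theorem: a = 25, b = 5, f(n) = n³.
Compute the critical exponent d = log₅(25) = 2.
Compare f(n) = Θ(n³) against n^d:
  k = 3 > d = 2, so f(n) = Ω(n^(d+ε)) — Case 3.
  Regularity: a·(n/b)^3/n^3 = a/b^3 = 25/125 < 1 ✓.
  The top-level work dominates: T(n) = Θ(f(n)) = Θ(n³).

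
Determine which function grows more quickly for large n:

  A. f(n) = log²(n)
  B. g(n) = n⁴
B

f(n) = log²(n) is O(log² n), while g(n) = n⁴ is O(n⁴).
Since O(n⁴) grows faster than O(log² n), g(n) dominates.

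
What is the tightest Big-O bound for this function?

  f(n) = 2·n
O(n)

The dominant term in 2·n is 2·n, which is Θ(n).
Constants are absorbed, so the tightest bound is O(n).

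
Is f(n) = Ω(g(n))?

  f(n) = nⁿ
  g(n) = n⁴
True

f(n) = nⁿ is O(nⁿ), and g(n) = n⁴ is O(n⁴).
Since O(nⁿ) grows at least as fast as O(n⁴), f(n) = Ω(g(n)) is true.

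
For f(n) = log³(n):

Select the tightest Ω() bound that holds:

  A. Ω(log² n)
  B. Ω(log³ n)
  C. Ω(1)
B

f(n) = log³(n) is Ω(log³ n).
All listed options are valid Big-Ω bounds (lower bounds),
but Ω(log³ n) is the tightest (largest valid bound).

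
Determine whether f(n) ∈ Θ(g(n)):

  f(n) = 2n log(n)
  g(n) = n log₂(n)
True

f(n) = 2n log(n) and g(n) = n log₂(n) are both O(n log n).
Since they have the same asymptotic growth rate, f(n) = Θ(g(n)) is true.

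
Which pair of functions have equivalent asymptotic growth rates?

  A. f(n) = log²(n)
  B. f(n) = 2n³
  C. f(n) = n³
B and C

Examining each function:
  A. log²(n) is O(log² n)
  B. 2n³ is O(n³)
  C. n³ is O(n³)

Functions B and C both have the same complexity class.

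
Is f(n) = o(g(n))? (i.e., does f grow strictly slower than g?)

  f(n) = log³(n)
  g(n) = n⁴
True

f(n) = log³(n) is O(log³ n), and g(n) = n⁴ is O(n⁴).
Since O(log³ n) grows strictly slower than O(n⁴), f(n) = o(g(n)) is true.
This means lim(n→∞) f(n)/g(n) = 0.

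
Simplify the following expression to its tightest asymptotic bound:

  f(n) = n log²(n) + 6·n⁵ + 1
Θ(n⁵)

Order the terms by growth rate: 1 ≺ n log²(n) ≺ 6·n⁵.
The fastest-growing term 6·n⁵ dominates as n → ∞; dropping its constant factor gives Θ(n⁵).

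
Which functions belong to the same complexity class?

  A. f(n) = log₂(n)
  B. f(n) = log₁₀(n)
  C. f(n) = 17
A and B

Examining each function:
  A. log₂(n) is O(log n)
  B. log₁₀(n) is O(log n)
  C. 17 is O(1)

Functions A and B both have the same complexity class.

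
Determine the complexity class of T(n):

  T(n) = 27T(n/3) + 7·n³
Θ(n³ log n)

Master Theorem: a = 27, b = 3, f(n) = 7·n³.
Compute the critical exponent d = log₃(27) = 3.
Compare f(n) = Θ(n³) against n^d:
  k = 3 = d, so f(n) = Θ(n^d) — Case 2.
  Work is balanced across levels: T(n) = Θ(n^d log n) = Θ(n³ log n).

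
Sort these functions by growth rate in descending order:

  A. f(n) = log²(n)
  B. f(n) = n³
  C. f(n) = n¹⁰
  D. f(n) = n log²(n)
C > B > D > A

Comparing growth rates:
C = n¹⁰ is O(n¹⁰)
B = n³ is O(n³)
D = n log²(n) is O(n log² n)
A = log²(n) is O(log² n)

Therefore, the order from fastest to slowest is: C > B > D > A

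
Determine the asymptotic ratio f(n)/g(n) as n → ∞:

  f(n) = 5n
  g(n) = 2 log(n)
∞

Since 5n (O(n)) grows faster than 2 log(n) (O(log n)),
the ratio f(n)/g(n) → ∞ as n → ∞.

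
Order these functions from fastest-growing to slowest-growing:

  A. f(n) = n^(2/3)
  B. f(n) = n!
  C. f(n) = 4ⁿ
B > C > A

Comparing growth rates:
B = n! is O(n!)
C = 4ⁿ is O(4ⁿ)
A = n^(2/3) is O(n^(2/3))

Therefore, the order from fastest to slowest is: B > C > A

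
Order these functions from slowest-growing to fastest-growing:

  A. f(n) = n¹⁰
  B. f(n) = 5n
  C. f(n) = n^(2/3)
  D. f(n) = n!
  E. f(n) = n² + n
C < B < E < A < D

Comparing growth rates:
C = n^(2/3) is O(n^(2/3))
B = 5n is O(n)
E = n² + n is O(n²)
A = n¹⁰ is O(n¹⁰)
D = n! is O(n!)

Therefore, the order from slowest to fastest is: C < B < E < A < D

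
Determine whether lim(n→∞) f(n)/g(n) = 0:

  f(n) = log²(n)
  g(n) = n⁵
True

f(n) = log²(n) is O(log² n), and g(n) = n⁵ is O(n⁵).
Since O(log² n) grows strictly slower than O(n⁵), f(n) = o(g(n)) is true.
This means lim(n→∞) f(n)/g(n) = 0.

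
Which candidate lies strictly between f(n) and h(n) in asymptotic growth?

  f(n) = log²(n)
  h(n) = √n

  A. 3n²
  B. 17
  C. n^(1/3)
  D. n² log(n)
C

We need g(n) with log²(n) = o(g(n)) and g(n) = o(√n), i.e. O(log² n) ≺ g ≺ O(√n).
Check each option:
  A. 3n² — O(n²) does not grow strictly slower than h(n)
  B. 17 — O(1) does not grow strictly faster than f(n)
  C. n^(1/3) — O(n^(1/3)) is strictly between O(log² n) and O(√n) ✓
  D. n² log(n) — O(n² log n) does not grow strictly slower than h(n)

Only option C (n^(1/3)) lies strictly between.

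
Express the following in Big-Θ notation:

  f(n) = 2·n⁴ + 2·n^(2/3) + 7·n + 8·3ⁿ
Θ(3ⁿ)

Order the terms by growth rate: 2·n^(2/3) ≺ 7·n ≺ 2·n⁴ ≺ 8·3ⁿ.
The fastest-growing term 8·3ⁿ dominates as n → ∞; dropping its constant factor gives Θ(3ⁿ).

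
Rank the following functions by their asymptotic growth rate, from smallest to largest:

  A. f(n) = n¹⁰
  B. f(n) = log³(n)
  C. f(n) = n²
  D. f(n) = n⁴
B < C < D < A

Comparing growth rates:
B = log³(n) is O(log³ n)
C = n² is O(n²)
D = n⁴ is O(n⁴)
A = n¹⁰ is O(n¹⁰)

Therefore, the order from slowest to fastest is: B < C < D < A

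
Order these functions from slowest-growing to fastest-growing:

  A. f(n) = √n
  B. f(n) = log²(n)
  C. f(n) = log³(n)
B < C < A

Comparing growth rates:
B = log²(n) is O(log² n)
C = log³(n) is O(log³ n)
A = √n is O(√n)

Therefore, the order from slowest to fastest is: B < C < A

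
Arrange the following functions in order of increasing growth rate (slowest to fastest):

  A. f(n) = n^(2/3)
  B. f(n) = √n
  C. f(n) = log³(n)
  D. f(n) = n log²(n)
C < B < A < D

Comparing growth rates:
C = log³(n) is O(log³ n)
B = √n is O(√n)
A = n^(2/3) is O(n^(2/3))
D = n log²(n) is O(n log² n)

Therefore, the order from slowest to fastest is: C < B < A < D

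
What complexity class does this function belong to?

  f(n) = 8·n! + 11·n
O(n!)

The dominant term in 8·n! + 11·n is 8·n!, which is Θ(n!).
Lower-order terms (11·n) are asymptotically negligible.
Constants are absorbed, so the tightest bound is O(n!).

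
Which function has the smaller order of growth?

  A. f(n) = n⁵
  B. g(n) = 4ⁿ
A

f(n) = n⁵ is O(n⁵), while g(n) = 4ⁿ is O(4ⁿ).
Since O(n⁵) grows slower than O(4ⁿ), f(n) is dominated.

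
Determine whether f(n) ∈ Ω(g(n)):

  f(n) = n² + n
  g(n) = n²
True

f(n) = n² + n and g(n) = n² are both O(n²).
Big-Ω permits equal growth rates (f ≥ c·g for some c > 0), so f(n) = Ω(g(n)) is true.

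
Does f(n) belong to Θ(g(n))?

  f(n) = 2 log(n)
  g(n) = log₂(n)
True

f(n) = 2 log(n) and g(n) = log₂(n) are both O(log n).
Since they have the same asymptotic growth rate, f(n) = Θ(g(n)) is true.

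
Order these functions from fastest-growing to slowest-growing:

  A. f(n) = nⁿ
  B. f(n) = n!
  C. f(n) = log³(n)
A > B > C

Comparing growth rates:
A = nⁿ is O(nⁿ)
B = n! is O(n!)
C = log³(n) is O(log³ n)

Therefore, the order from fastest to slowest is: A > B > C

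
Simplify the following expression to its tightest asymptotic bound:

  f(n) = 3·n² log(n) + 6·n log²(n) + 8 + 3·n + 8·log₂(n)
Θ(n² log n)

Order the terms by growth rate: 8 ≺ 8·log₂(n) ≺ 3·n ≺ 6·n log²(n) ≺ 3·n² log(n).
The fastest-growing term 3·n² log(n) dominates as n → ∞; dropping its constant factor gives Θ(n² log n).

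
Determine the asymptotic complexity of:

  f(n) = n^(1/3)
O(n^(1/3))

The dominant term in n^(1/3) is n^(1/3), which is Θ(n^(1/3)).
Constants are absorbed, so the tightest bound is O(n^(1/3)).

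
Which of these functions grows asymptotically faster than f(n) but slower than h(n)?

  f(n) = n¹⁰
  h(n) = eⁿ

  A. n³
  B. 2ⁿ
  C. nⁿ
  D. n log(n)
B

We need g(n) with n¹⁰ = o(g(n)) and g(n) = o(eⁿ), i.e. O(n¹⁰) ≺ g ≺ O(eⁿ).
Check each option:
  A. n³ — O(n³) does not grow strictly faster than f(n)
  B. 2ⁿ — O(2ⁿ) is strictly between O(n¹⁰) and O(eⁿ) ✓
  C. nⁿ — O(nⁿ) does not grow strictly slower than h(n)
  D. n log(n) — O(n log n) does not grow strictly faster than f(n)

Only option B (2ⁿ) lies strictly between.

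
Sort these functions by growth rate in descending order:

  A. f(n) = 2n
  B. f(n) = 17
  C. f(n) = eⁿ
C > A > B

Comparing growth rates:
C = eⁿ is O(eⁿ)
A = 2n is O(n)
B = 17 is O(1)

Therefore, the order from fastest to slowest is: C > A > B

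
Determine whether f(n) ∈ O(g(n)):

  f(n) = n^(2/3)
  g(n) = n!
True

f(n) = n^(2/3) is O(n^(2/3)), and g(n) = n! is O(n!).
Since O(n^(2/3)) ⊆ O(n!) (f grows no faster than g), f(n) = O(g(n)) is true.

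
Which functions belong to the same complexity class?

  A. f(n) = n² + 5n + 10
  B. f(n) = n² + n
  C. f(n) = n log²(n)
A and B

Examining each function:
  A. n² + 5n + 10 is O(n²)
  B. n² + n is O(n²)
  C. n log²(n) is O(n log² n)

Functions A and B both have the same complexity class.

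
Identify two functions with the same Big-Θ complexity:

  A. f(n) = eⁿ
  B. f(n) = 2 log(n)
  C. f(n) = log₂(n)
B and C

Examining each function:
  A. eⁿ is O(eⁿ)
  B. 2 log(n) is O(log n)
  C. log₂(n) is O(log n)

Functions B and C both have the same complexity class.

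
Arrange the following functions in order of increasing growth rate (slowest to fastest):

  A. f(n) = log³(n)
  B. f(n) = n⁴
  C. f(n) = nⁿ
A < B < C

Comparing growth rates:
A = log³(n) is O(log³ n)
B = n⁴ is O(n⁴)
C = nⁿ is O(nⁿ)

Therefore, the order from slowest to fastest is: A < B < C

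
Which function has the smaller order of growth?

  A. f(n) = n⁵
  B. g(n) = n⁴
B

f(n) = n⁵ is O(n⁵), while g(n) = n⁴ is O(n⁴).
Since O(n⁴) grows slower than O(n⁵), g(n) is dominated.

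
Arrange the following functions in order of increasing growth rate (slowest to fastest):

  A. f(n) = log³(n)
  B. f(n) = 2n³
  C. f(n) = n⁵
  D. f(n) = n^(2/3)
A < D < B < C

Comparing growth rates:
A = log³(n) is O(log³ n)
D = n^(2/3) is O(n^(2/3))
B = 2n³ is O(n³)
C = n⁵ is O(n⁵)

Therefore, the order from slowest to fastest is: A < D < B < C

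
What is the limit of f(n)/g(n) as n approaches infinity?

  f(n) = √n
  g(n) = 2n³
0

Since √n (O(√n)) grows slower than 2n³ (O(n³)),
the ratio f(n)/g(n) → 0 as n → ∞.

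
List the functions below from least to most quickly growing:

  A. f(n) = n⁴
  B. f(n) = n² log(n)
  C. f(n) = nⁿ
B < A < C

Comparing growth rates:
B = n² log(n) is O(n² log n)
A = n⁴ is O(n⁴)
C = nⁿ is O(nⁿ)

Therefore, the order from slowest to fastest is: B < A < C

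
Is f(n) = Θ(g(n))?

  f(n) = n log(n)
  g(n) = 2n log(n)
True

f(n) = n log(n) and g(n) = 2n log(n) are both O(n log n).
Since they have the same asymptotic growth rate, f(n) = Θ(g(n)) is true.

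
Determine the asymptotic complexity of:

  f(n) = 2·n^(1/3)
O(n^(1/3))

The dominant term in 2·n^(1/3) is 2·n^(1/3), which is Θ(n^(1/3)).
Constants are absorbed, so the tightest bound is O(n^(1/3)).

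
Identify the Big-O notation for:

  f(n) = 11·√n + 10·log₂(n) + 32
O(√n)

The dominant term in 11·√n + 10·log₂(n) + 32 is 11·√n, which is Θ(√n).
Lower-order terms (10·log₂(n), 32) are asymptotically negligible.
Constants are absorbed, so the tightest bound is O(√n).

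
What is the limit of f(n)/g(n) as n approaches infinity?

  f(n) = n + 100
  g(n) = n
1

Since n + 100 and n have the same growth rate (O(n)),
the ratio converges to a constant: 1.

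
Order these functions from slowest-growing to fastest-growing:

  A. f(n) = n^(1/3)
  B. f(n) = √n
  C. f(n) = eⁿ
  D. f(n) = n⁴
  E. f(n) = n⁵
A < B < D < E < C

Comparing growth rates:
A = n^(1/3) is O(n^(1/3))
B = √n is O(√n)
D = n⁴ is O(n⁴)
E = n⁵ is O(n⁵)
C = eⁿ is O(eⁿ)

Therefore, the order from slowest to fastest is: A < B < D < E < C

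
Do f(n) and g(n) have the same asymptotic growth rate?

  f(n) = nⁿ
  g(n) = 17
False

f(n) = nⁿ is O(nⁿ), and g(n) = 17 is O(1).
Since they have different growth rates, f(n) = Θ(g(n)) is false.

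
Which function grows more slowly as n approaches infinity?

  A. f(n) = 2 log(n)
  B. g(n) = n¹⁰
A

f(n) = 2 log(n) is O(log n), while g(n) = n¹⁰ is O(n¹⁰).
Since O(log n) grows slower than O(n¹⁰), f(n) is dominated.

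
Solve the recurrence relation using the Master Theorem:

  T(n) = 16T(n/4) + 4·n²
Θ(n² log n)

Master Theorem: a = 16, b = 4, f(n) = 4·n².
Compute the critical exponent d = log₄(16) = 2.
Compare f(n) = Θ(n²) against n^d:
  k = 2 = d, so f(n) = Θ(n^d) — Case 2.
  Work is balanced across levels: T(n) = Θ(n^d log n) = Θ(n² log n).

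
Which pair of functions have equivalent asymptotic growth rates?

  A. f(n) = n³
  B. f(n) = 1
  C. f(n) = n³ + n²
A and C

Examining each function:
  A. n³ is O(n³)
  B. 1 is O(1)
  C. n³ + n² is O(n³)

Functions A and C both have the same complexity class.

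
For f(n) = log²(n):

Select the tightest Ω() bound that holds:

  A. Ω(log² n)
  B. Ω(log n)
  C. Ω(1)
A

f(n) = log²(n) is Ω(log² n).
All listed options are valid Big-Ω bounds (lower bounds),
but Ω(log² n) is the tightest (largest valid bound).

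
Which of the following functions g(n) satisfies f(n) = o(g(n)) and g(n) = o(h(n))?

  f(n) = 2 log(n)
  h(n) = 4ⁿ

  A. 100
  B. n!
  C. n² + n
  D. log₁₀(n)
C

We need g(n) with 2 log(n) = o(g(n)) and g(n) = o(4ⁿ), i.e. O(log n) ≺ g ≺ O(4ⁿ).
Check each option:
  A. 100 — O(1) does not grow strictly faster than f(n)
  B. n! — O(n!) does not grow strictly slower than h(n)
  C. n² + n — O(n²) is strictly between O(log n) and O(4ⁿ) ✓
  D. log₁₀(n) — O(log n) does not grow strictly faster than f(n)

Only option C (n² + n) lies strictly between.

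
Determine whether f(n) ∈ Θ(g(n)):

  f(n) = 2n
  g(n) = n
True

f(n) = 2n and g(n) = n are both O(n).
Since they have the same asymptotic growth rate, f(n) = Θ(g(n)) is true.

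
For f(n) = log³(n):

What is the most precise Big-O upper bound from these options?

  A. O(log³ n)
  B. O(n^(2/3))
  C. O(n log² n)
A

f(n) = log³(n) is O(log³ n).
All listed options are valid Big-O bounds (upper bounds),
but O(log³ n) is the tightest (smallest valid bound).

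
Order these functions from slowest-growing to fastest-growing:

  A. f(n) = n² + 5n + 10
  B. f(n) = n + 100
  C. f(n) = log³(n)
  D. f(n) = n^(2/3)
C < D < B < A

Comparing growth rates:
C = log³(n) is O(log³ n)
D = n^(2/3) is O(n^(2/3))
B = n + 100 is O(n)
A = n² + 5n + 10 is O(n²)

Therefore, the order from slowest to fastest is: C < D < B < A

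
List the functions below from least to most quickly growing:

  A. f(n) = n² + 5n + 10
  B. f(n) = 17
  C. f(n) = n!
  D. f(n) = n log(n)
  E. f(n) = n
B < E < D < A < C

Comparing growth rates:
B = 17 is O(1)
E = n is O(n)
D = n log(n) is O(n log n)
A = n² + 5n + 10 is O(n²)
C = n! is O(n!)

Therefore, the order from slowest to fastest is: B < E < D < A < C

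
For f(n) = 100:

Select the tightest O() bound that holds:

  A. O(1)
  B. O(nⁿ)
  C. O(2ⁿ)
A

f(n) = 100 is O(1).
All listed options are valid Big-O bounds (upper bounds),
but O(1) is the tightest (smallest valid bound).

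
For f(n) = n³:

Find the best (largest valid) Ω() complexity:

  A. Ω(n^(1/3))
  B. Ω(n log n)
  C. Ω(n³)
C

f(n) = n³ is Ω(n³).
All listed options are valid Big-Ω bounds (lower bounds),
but Ω(n³) is the tightest (largest valid bound).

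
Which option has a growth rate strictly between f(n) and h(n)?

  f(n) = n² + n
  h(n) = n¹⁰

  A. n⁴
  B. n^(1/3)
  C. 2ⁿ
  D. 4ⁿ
A

We need g(n) with n² + n = o(g(n)) and g(n) = o(n¹⁰), i.e. O(n²) ≺ g ≺ O(n¹⁰).
Check each option:
  A. n⁴ — O(n⁴) is strictly between O(n²) and O(n¹⁰) ✓
  B. n^(1/3) — O(n^(1/3)) does not grow strictly faster than f(n)
  C. 2ⁿ — O(2ⁿ) does not grow strictly slower than h(n)
  D. 4ⁿ — O(4ⁿ) does not grow strictly slower than h(n)

Only option A (n⁴) lies strictly between.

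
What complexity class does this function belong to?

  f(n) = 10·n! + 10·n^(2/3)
O(n!)

The dominant term in 10·n! + 10·n^(2/3) is 10·n!, which is Θ(n!).
Lower-order terms (10·n^(2/3)) are asymptotically negligible.
Constants are absorbed, so the tightest bound is O(n!).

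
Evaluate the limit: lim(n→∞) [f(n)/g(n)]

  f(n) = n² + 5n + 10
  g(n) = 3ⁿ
0

Since n² + 5n + 10 (O(n²)) grows slower than 3ⁿ (O(3ⁿ)),
the ratio f(n)/g(n) → 0 as n → ∞.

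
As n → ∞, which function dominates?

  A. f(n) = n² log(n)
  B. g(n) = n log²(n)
A

f(n) = n² log(n) is O(n² log n), while g(n) = n log²(n) is O(n log² n).
Since O(n² log n) grows faster than O(n log² n), f(n) dominates.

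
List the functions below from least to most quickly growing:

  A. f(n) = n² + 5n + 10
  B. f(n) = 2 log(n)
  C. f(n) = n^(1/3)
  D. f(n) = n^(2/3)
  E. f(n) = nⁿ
B < C < D < A < E

Comparing growth rates:
B = 2 log(n) is O(log n)
C = n^(1/3) is O(n^(1/3))
D = n^(2/3) is O(n^(2/3))
A = n² + 5n + 10 is O(n²)
E = nⁿ is O(nⁿ)

Therefore, the order from slowest to fastest is: B < C < D < A < E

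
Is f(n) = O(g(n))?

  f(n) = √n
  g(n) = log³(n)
False

f(n) = √n is O(√n), and g(n) = log³(n) is O(log³ n).
Since O(√n) grows faster than O(log³ n), f(n) = O(g(n)) is false.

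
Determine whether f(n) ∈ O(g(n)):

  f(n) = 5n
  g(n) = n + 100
True

f(n) = 5n and g(n) = n + 100 are both O(n).
Big-O permits equal growth rates (f ≤ c·g for some c), so f(n) = O(g(n)) is true.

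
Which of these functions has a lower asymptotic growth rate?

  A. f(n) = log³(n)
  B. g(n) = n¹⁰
A

f(n) = log³(n) is O(log³ n), while g(n) = n¹⁰ is O(n¹⁰).
Since O(log³ n) grows slower than O(n¹⁰), f(n) is dominated.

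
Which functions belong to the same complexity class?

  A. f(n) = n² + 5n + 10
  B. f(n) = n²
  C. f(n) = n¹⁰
A and B

Examining each function:
  A. n² + 5n + 10 is O(n²)
  B. n² is O(n²)
  C. n¹⁰ is O(n¹⁰)

Functions A and B both have the same complexity class.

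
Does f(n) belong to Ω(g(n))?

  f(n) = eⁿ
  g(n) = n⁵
True

f(n) = eⁿ is O(eⁿ), and g(n) = n⁵ is O(n⁵).
Since O(eⁿ) grows at least as fast as O(n⁵), f(n) = Ω(g(n)) is true.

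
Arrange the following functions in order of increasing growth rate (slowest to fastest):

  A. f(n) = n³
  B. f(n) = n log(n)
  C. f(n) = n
C < B < A

Comparing growth rates:
C = n is O(n)
B = n log(n) is O(n log n)
A = n³ is O(n³)

Therefore, the order from slowest to fastest is: C < B < A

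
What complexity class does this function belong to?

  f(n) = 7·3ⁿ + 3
O(3ⁿ)

The dominant term in 7·3ⁿ + 3 is 7·3ⁿ, which is Θ(3ⁿ).
Lower-order terms (3) are asymptotically negligible.
Constants are absorbed, so the tightest bound is O(3ⁿ).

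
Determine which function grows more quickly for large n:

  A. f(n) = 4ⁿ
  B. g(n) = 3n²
A

f(n) = 4ⁿ is O(4ⁿ), while g(n) = 3n² is O(n²).
Since O(4ⁿ) grows faster than O(n²), f(n) dominates.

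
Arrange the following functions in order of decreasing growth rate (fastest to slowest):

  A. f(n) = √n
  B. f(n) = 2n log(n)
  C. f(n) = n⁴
C > B > A

Comparing growth rates:
C = n⁴ is O(n⁴)
B = 2n log(n) is O(n log n)
A = √n is O(√n)

Therefore, the order from fastest to slowest is: C > B > A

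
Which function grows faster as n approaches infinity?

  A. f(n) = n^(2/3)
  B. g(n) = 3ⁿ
B

f(n) = n^(2/3) is O(n^(2/3)), while g(n) = 3ⁿ is O(3ⁿ).
Since O(3ⁿ) grows faster than O(n^(2/3)), g(n) dominates.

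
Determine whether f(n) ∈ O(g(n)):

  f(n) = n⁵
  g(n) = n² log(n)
False

f(n) = n⁵ is O(n⁵), and g(n) = n² log(n) is O(n² log n).
Since O(n⁵) grows faster than O(n² log n), f(n) = O(g(n)) is false.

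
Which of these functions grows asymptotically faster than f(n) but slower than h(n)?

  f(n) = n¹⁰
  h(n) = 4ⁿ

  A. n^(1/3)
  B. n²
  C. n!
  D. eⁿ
D

We need g(n) with n¹⁰ = o(g(n)) and g(n) = o(4ⁿ), i.e. O(n¹⁰) ≺ g ≺ O(4ⁿ).
Check each option:
  A. n^(1/3) — O(n^(1/3)) does not grow strictly faster than f(n)
  B. n² — O(n²) does not grow strictly faster than f(n)
  C. n! — O(n!) does not grow strictly slower than h(n)
  D. eⁿ — O(eⁿ) is strictly between O(n¹⁰) and O(4ⁿ) ✓

Only option D (eⁿ) lies strictly between.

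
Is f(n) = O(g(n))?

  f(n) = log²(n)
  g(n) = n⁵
True

f(n) = log²(n) is O(log² n), and g(n) = n⁵ is O(n⁵).
Since O(log² n) ⊆ O(n⁵) (f grows no faster than g), f(n) = O(g(n)) is true.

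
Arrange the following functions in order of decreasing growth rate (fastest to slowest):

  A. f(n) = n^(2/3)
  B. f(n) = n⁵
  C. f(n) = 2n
B > C > A

Comparing growth rates:
B = n⁵ is O(n⁵)
C = 2n is O(n)
A = n^(2/3) is O(n^(2/3))

Therefore, the order from fastest to slowest is: B > C > A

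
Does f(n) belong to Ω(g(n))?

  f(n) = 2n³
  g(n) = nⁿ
False

f(n) = 2n³ is O(n³), and g(n) = nⁿ is O(nⁿ).
Since O(n³) grows slower than O(nⁿ), f(n) = Ω(g(n)) is false.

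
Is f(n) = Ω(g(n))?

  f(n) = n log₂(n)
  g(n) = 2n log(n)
True

f(n) = n log₂(n) and g(n) = 2n log(n) are both O(n log n).
Big-Ω permits equal growth rates (f ≥ c·g for some c > 0), so f(n) = Ω(g(n)) is true.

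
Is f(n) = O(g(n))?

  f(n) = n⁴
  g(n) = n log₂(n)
False

f(n) = n⁴ is O(n⁴), and g(n) = n log₂(n) is O(n log n).
Since O(n⁴) grows faster than O(n log n), f(n) = O(g(n)) is false.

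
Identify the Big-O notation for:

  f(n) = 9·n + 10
O(n)

The dominant term in 9·n + 10 is 9·n, which is Θ(n).
Lower-order terms (10) are asymptotically negligible.
Constants are absorbed, so the tightest bound is O(n).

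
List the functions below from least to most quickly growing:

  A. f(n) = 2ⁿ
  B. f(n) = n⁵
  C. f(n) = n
C < B < A

Comparing growth rates:
C = n is O(n)
B = n⁵ is O(n⁵)
A = 2ⁿ is O(2ⁿ)

Therefore, the order from slowest to fastest is: C < B < A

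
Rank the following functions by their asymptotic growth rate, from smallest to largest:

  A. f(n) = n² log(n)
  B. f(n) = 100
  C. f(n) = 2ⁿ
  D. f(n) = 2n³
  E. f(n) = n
B < E < A < D < C

Comparing growth rates:
B = 100 is O(1)
E = n is O(n)
A = n² log(n) is O(n² log n)
D = 2n³ is O(n³)
C = 2ⁿ is O(2ⁿ)

Therefore, the order from slowest to fastest is: B < E < A < D < C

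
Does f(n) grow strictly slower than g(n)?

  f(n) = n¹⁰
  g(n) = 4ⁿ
True

f(n) = n¹⁰ is O(n¹⁰), and g(n) = 4ⁿ is O(4ⁿ).
Since O(n¹⁰) grows strictly slower than O(4ⁿ), f(n) = o(g(n)) is true.
This means lim(n→∞) f(n)/g(n) = 0.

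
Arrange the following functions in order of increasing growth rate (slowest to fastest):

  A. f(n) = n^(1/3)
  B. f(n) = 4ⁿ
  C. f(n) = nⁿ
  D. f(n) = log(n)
D < A < B < C

Comparing growth rates:
D = log(n) is O(log n)
A = n^(1/3) is O(n^(1/3))
B = 4ⁿ is O(4ⁿ)
C = nⁿ is O(nⁿ)

Therefore, the order from slowest to fastest is: D < A < B < C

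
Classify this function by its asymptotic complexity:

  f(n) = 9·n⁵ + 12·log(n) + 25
O(n⁵)

The dominant term in 9·n⁵ + 12·log(n) + 25 is 9·n⁵, which is Θ(n⁵).
Lower-order terms (12·log(n), 25) are asymptotically negligible.
Constants are absorbed, so the tightest bound is O(n⁵).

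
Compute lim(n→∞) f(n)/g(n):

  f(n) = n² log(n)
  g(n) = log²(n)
∞

Since n² log(n) (O(n² log n)) grows faster than log²(n) (O(log² n)),
the ratio f(n)/g(n) → ∞ as n → ∞.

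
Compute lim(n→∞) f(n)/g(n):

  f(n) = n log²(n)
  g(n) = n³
0

Since n log²(n) (O(n log² n)) grows slower than n³ (O(n³)),
the ratio f(n)/g(n) → 0 as n → ∞.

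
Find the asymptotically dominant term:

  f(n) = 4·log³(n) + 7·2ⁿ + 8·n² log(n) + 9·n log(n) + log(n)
7·2ⁿ

Looking at each term:
  - 4·log³(n) is O(log³ n)
  - 7·2ⁿ is O(2ⁿ)
  - 8·n² log(n) is O(n² log n)
  - 9·n log(n) is O(n log n)
  - log(n) is O(log n)

The term 7·2ⁿ (O(2ⁿ)) grows fastest and dominates all others.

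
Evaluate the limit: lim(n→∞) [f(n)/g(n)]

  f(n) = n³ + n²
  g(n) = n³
1

Since n³ + n² and n³ have the same growth rate (O(n³)),
the ratio converges to a constant: 1.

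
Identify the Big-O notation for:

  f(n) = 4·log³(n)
O(log³ n)

The dominant term in 4·log³(n) is 4·log³(n), which is Θ(log³ n).
Constants are absorbed, so the tightest bound is O(log³ n).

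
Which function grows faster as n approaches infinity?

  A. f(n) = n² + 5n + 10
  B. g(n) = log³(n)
A

f(n) = n² + 5n + 10 is O(n²), while g(n) = log³(n) is O(log³ n).
Since O(n²) grows faster than O(log³ n), f(n) dominates.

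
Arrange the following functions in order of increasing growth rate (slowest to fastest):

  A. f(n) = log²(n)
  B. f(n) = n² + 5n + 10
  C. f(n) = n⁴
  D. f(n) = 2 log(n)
D < A < B < C

Comparing growth rates:
D = 2 log(n) is O(log n)
A = log²(n) is O(log² n)
B = n² + 5n + 10 is O(n²)
C = n⁴ is O(n⁴)

Therefore, the order from slowest to fastest is: D < A < B < C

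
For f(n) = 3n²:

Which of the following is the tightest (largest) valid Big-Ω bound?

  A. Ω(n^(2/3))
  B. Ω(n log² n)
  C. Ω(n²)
C

f(n) = 3n² is Ω(n²).
All listed options are valid Big-Ω bounds (lower bounds),
but Ω(n²) is the tightest (largest valid bound).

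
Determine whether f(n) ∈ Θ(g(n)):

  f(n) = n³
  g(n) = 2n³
True

f(n) = n³ and g(n) = 2n³ are both O(n³).
Since they have the same asymptotic growth rate, f(n) = Θ(g(n)) is true.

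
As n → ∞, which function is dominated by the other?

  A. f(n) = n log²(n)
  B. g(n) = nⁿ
A

f(n) = n log²(n) is O(n log² n), while g(n) = nⁿ is O(nⁿ).
Since O(n log² n) grows slower than O(nⁿ), f(n) is dominated.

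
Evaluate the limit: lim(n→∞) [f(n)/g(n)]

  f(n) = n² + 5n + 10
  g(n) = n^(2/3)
∞

Since n² + 5n + 10 (O(n²)) grows faster than n^(2/3) (O(n^(2/3))),
the ratio f(n)/g(n) → ∞ as n → ∞.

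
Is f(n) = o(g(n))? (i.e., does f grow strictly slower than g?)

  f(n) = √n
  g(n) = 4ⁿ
True

f(n) = √n is O(√n), and g(n) = 4ⁿ is O(4ⁿ).
Since O(√n) grows strictly slower than O(4ⁿ), f(n) = o(g(n)) is true.
This means lim(n→∞) f(n)/g(n) = 0.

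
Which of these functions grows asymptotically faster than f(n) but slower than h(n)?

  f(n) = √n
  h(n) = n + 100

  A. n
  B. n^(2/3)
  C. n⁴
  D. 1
B

We need g(n) with √n = o(g(n)) and g(n) = o(n + 100), i.e. O(√n) ≺ g ≺ O(n).
Check each option:
  A. n — O(n) does not grow strictly slower than h(n)
  B. n^(2/3) — O(n^(2/3)) is strictly between O(√n) and O(n) ✓
  C. n⁴ — O(n⁴) does not grow strictly slower than h(n)
  D. 1 — O(1) does not grow strictly faster than f(n)

Only option B (n^(2/3)) lies strictly between.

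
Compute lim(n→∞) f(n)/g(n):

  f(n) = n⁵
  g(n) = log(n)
∞

Since n⁵ (O(n⁵)) grows faster than log(n) (O(log n)),
the ratio f(n)/g(n) → ∞ as n → ∞.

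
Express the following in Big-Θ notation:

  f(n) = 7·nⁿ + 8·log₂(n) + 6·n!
Θ(nⁿ)

Order the terms by growth rate: 8·log₂(n) ≺ 6·n! ≺ 7·nⁿ.
The fastest-growing term 7·nⁿ dominates as n → ∞; dropping its constant factor gives Θ(nⁿ).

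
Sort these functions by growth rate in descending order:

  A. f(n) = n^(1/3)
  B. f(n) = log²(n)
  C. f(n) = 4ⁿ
C > A > B

Comparing growth rates:
C = 4ⁿ is O(4ⁿ)
A = n^(1/3) is O(n^(1/3))
B = log²(n) is O(log² n)

Therefore, the order from fastest to slowest is: C > A > B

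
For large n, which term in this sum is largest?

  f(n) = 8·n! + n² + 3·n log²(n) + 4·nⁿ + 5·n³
4·nⁿ

Looking at each term:
  - 8·n! is O(n!)
  - n² is O(n²)
  - 3·n log²(n) is O(n log² n)
  - 4·nⁿ is O(nⁿ)
  - 5·n³ is O(n³)

The term 4·nⁿ (O(nⁿ)) grows fastest and dominates all others.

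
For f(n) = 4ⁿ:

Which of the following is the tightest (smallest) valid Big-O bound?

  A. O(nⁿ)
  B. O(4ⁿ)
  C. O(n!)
B

f(n) = 4ⁿ is O(4ⁿ).
All listed options are valid Big-O bounds (upper bounds),
but O(4ⁿ) is the tightest (smallest valid bound).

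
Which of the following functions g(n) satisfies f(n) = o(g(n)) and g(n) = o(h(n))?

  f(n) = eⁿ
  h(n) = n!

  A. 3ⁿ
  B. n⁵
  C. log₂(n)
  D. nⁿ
A

We need g(n) with eⁿ = o(g(n)) and g(n) = o(n!), i.e. O(eⁿ) ≺ g ≺ O(n!).
Check each option:
  A. 3ⁿ — O(3ⁿ) is strictly between O(eⁿ) and O(n!) ✓
  B. n⁵ — O(n⁵) does not grow strictly faster than f(n)
  C. log₂(n) — O(log n) does not grow strictly faster than f(n)
  D. nⁿ — O(nⁿ) does not grow strictly slower than h(n)

Only option A (3ⁿ) lies strictly between.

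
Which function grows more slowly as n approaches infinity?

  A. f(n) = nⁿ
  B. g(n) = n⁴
B

f(n) = nⁿ is O(nⁿ), while g(n) = n⁴ is O(n⁴).
Since O(n⁴) grows slower than O(nⁿ), g(n) is dominated.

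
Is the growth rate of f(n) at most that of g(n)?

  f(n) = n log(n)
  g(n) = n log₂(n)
True

f(n) = n log(n) and g(n) = n log₂(n) are both O(n log n).
Big-O permits equal growth rates (f ≤ c·g for some c), so f(n) = O(g(n)) is true.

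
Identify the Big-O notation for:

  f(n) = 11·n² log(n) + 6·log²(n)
O(n² log n)

The dominant term in 11·n² log(n) + 6·log²(n) is 11·n² log(n), which is Θ(n² log n).
Lower-order terms (6·log²(n)) are asymptotically negligible.
Constants are absorbed, so the tightest bound is O(n² log n).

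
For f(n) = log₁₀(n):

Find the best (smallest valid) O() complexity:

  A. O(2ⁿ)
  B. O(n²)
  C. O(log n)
C

f(n) = log₁₀(n) is O(log n).
All listed options are valid Big-O bounds (upper bounds),
but O(log n) is the tightest (smallest valid bound).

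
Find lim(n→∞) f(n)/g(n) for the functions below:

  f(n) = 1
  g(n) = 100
1/100

Since 1 and 100 have the same growth rate (O(1)),
the ratio converges to a constant: 1/100.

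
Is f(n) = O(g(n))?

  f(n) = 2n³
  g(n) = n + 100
False

f(n) = 2n³ is O(n³), and g(n) = n + 100 is O(n).
Since O(n³) grows faster than O(n), f(n) = O(g(n)) is false.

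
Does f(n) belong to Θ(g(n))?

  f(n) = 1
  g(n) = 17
True

f(n) = 1 and g(n) = 17 are both O(1).
Since they have the same asymptotic growth rate, f(n) = Θ(g(n)) is true.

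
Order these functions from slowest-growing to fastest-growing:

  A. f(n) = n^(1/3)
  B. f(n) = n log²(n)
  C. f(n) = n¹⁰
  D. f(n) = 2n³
A < B < D < C

Comparing growth rates:
A = n^(1/3) is O(n^(1/3))
B = n log²(n) is O(n log² n)
D = 2n³ is O(n³)
C = n¹⁰ is O(n¹⁰)

Therefore, the order from slowest to fastest is: A < B < D < C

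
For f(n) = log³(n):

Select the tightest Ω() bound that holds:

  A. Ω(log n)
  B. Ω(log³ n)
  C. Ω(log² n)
B

f(n) = log³(n) is Ω(log³ n).
All listed options are valid Big-Ω bounds (lower bounds),
but Ω(log³ n) is the tightest (largest valid bound).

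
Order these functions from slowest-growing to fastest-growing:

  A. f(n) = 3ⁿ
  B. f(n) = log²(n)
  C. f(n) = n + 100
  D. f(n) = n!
B < C < A < D

Comparing growth rates:
B = log²(n) is O(log² n)
C = n + 100 is O(n)
A = 3ⁿ is O(3ⁿ)
D = n! is O(n!)

Therefore, the order from slowest to fastest is: B < C < A < D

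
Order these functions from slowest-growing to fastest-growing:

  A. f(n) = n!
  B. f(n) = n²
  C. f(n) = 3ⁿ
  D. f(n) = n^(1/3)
D < B < C < A

Comparing growth rates:
D = n^(1/3) is O(n^(1/3))
B = n² is O(n²)
C = 3ⁿ is O(3ⁿ)
A = n! is O(n!)

Therefore, the order from slowest to fastest is: D < B < C < A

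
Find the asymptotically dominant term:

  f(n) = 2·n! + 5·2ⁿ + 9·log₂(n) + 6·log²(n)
2·n!

Looking at each term:
  - 2·n! is O(n!)
  - 5·2ⁿ is O(2ⁿ)
  - 9·log₂(n) is O(log n)
  - 6·log²(n) is O(log² n)

The term 2·n! (O(n!)) grows fastest and dominates all others.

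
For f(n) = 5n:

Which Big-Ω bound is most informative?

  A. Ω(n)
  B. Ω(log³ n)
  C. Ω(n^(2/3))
A

f(n) = 5n is Ω(n).
All listed options are valid Big-Ω bounds (lower bounds),
but Ω(n) is the tightest (largest valid bound).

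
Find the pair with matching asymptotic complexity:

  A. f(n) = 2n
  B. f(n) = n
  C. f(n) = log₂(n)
A and B

Examining each function:
  A. 2n is O(n)
  B. n is O(n)
  C. log₂(n) is O(log n)

Functions A and B both have the same complexity class.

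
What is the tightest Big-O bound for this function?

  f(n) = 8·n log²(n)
O(n log² n)

The dominant term in 8·n log²(n) is 8·n log²(n), which is Θ(n log² n).
Constants are absorbed, so the tightest bound is O(n log² n).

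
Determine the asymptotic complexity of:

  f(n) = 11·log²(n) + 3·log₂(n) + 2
O(log² n)

The dominant term in 11·log²(n) + 3·log₂(n) + 2 is 11·log²(n), which is Θ(log² n).
Lower-order terms (3·log₂(n), 2) are asymptotically negligible.
Constants are absorbed, so the tightest bound is O(log² n).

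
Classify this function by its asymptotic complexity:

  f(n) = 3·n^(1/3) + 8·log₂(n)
O(n^(1/3))

The dominant term in 3·n^(1/3) + 8·log₂(n) is 3·n^(1/3), which is Θ(n^(1/3)).
Lower-order terms (8·log₂(n)) are asymptotically negligible.
Constants are absorbed, so the tightest bound is O(n^(1/3)).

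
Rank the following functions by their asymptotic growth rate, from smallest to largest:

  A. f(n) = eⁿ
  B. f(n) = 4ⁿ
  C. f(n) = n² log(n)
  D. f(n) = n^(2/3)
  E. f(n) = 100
E < D < C < A < B

Comparing growth rates:
E = 100 is O(1)
D = n^(2/3) is O(n^(2/3))
C = n² log(n) is O(n² log n)
A = eⁿ is O(eⁿ)
B = 4ⁿ is O(4ⁿ)

Therefore, the order from slowest to fastest is: E < D < C < A < B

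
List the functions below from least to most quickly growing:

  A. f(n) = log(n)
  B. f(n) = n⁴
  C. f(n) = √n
A < C < B

Comparing growth rates:
A = log(n) is O(log n)
C = √n is O(√n)
B = n⁴ is O(n⁴)

Therefore, the order from slowest to fastest is: A < C < B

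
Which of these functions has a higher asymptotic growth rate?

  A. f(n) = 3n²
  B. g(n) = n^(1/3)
A

f(n) = 3n² is O(n²), while g(n) = n^(1/3) is O(n^(1/3)).
Since O(n²) grows faster than O(n^(1/3)), f(n) dominates.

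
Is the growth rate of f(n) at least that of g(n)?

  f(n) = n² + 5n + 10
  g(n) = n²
True

f(n) = n² + 5n + 10 and g(n) = n² are both O(n²).
Big-Ω permits equal growth rates (f ≥ c·g for some c > 0), so f(n) = Ω(g(n)) is true.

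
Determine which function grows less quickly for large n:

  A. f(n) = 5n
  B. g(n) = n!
A

f(n) = 5n is O(n), while g(n) = n! is O(n!).
Since O(n) grows slower than O(n!), f(n) is dominated.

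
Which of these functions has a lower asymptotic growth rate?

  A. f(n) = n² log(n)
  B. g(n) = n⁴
A

f(n) = n² log(n) is O(n² log n), while g(n) = n⁴ is O(n⁴).
Since O(n² log n) grows slower than O(n⁴), f(n) is dominated.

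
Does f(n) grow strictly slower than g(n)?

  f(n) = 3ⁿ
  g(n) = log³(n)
False

f(n) = 3ⁿ is O(3ⁿ), and g(n) = log³(n) is O(log³ n).
Since O(3ⁿ) grows faster than or equal to O(log³ n), f(n) = o(g(n)) is false.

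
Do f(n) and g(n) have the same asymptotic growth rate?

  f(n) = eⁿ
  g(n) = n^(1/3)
False

f(n) = eⁿ is O(eⁿ), and g(n) = n^(1/3) is O(n^(1/3)).
Since they have different growth rates, f(n) = Θ(g(n)) is false.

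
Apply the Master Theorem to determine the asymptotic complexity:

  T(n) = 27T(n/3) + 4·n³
Θ(n³ log n)

Master Theorem: a = 27, b = 3, f(n) = 4·n³.
Compute the critical exponent d = log₃(27) = 3.
Compare f(n) = Θ(n³) against n^d:
  k = 3 = d, so f(n) = Θ(n^d) — Case 2.
  Work is balanced across levels: T(n) = Θ(n^d log n) = Θ(n³ log n).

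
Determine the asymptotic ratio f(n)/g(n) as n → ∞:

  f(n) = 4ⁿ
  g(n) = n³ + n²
∞

Since 4ⁿ (O(4ⁿ)) grows faster than n³ + n² (O(n³)),
the ratio f(n)/g(n) → ∞ as n → ∞.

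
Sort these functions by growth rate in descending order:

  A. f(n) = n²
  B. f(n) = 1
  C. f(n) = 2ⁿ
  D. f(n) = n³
C > D > A > B

Comparing growth rates:
C = 2ⁿ is O(2ⁿ)
D = n³ is O(n³)
A = n² is O(n²)
B = 1 is O(1)

Therefore, the order from fastest to slowest is: C > D > A > B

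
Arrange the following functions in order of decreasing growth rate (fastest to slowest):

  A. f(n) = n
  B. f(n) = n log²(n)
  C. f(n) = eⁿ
C > B > A

Comparing growth rates:
C = eⁿ is O(eⁿ)
B = n log²(n) is O(n log² n)
A = n is O(n)

Therefore, the order from fastest to slowest is: C > B > A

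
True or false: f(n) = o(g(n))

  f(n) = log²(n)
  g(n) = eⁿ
True

f(n) = log²(n) is O(log² n), and g(n) = eⁿ is O(eⁿ).
Since O(log² n) grows strictly slower than O(eⁿ), f(n) = o(g(n)) is true.
This means lim(n→∞) f(n)/g(n) = 0.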